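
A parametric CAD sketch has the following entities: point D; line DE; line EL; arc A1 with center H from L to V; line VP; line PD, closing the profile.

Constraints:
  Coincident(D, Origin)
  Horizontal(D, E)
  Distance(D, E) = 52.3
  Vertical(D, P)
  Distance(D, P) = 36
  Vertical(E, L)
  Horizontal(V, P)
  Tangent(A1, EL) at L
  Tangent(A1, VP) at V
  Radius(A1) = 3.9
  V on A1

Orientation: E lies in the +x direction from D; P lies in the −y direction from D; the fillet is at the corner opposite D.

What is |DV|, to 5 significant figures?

60.320

D is at the origin; D and E share the same y with |DE| = 52.3 and E on the +x side, so E = (52.300, 0.0000). D and P share the same x with |DP| = 36.0 and P on the −y side, so P = (0.0000, -36.000). The virtual corner opposite D is at (52.300, -36.000). The tangent condition forces HL to be normal to EL and since A1 is tangent to VP there, HV ⟂ VP, with radius 3.9, so the center H sits 3.9 in from both sides at H = (48.400, -32.100). That places the tangent points at L = (52.300, -32.100) on EL and V = (48.400, -36.000) on VP. Then |DV| = |V − D| = 60.320.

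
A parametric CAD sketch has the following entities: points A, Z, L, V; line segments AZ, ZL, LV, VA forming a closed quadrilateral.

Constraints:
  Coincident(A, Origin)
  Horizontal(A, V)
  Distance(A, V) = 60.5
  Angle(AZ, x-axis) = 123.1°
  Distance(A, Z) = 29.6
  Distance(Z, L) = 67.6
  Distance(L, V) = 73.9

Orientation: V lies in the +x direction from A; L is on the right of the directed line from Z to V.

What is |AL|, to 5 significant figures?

41.077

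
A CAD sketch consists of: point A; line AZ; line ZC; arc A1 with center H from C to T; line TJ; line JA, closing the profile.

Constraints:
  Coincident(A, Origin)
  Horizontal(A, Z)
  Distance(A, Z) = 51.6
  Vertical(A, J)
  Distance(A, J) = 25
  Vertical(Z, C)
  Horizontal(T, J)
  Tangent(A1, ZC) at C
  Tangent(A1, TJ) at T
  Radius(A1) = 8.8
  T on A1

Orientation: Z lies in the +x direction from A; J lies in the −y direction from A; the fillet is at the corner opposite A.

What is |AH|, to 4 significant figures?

45.76

A is at the origin; A and Z share the same y with |AZ| = 51.6 and Z on the +x side, so Z = (51.60, 0.000). AJ is vertical with |AJ| = 25.0 and J on the −y side, so J = (0.000, -25.00). The virtual corner opposite A is at (51.60, -25.00). The tangent condition forces HC to be normal to ZC and A1 meets TJ tangentially, so HT is at right angles to TJ, with radius 8.8, so the center H sits 8.8 in from both sides at H = (42.80, -16.20). Then |AH| = |H − A| = 45.76.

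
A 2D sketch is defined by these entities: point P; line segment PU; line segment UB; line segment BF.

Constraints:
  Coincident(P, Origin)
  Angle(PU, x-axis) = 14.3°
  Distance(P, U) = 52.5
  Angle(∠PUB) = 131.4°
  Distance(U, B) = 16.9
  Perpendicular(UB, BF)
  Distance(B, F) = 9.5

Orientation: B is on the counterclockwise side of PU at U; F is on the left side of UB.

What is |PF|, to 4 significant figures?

59.64

∠PUB = 131.4°, so UB runs at 14.3° + (180° − 131.4°) = 62.90° from the x-axis; with |UB| = 16.9, B = U + 16.9·(cos 62.90°, sin 62.90°) = (58.57, 28.01). The perpendicularity gives BF at right angles to UB; with |BF| = 9.5 on the left of UB, F = B + 9.5·(-0.8902, 0.4555) = (50.12, 32.34). Then |PF| = |F − P| = 59.64.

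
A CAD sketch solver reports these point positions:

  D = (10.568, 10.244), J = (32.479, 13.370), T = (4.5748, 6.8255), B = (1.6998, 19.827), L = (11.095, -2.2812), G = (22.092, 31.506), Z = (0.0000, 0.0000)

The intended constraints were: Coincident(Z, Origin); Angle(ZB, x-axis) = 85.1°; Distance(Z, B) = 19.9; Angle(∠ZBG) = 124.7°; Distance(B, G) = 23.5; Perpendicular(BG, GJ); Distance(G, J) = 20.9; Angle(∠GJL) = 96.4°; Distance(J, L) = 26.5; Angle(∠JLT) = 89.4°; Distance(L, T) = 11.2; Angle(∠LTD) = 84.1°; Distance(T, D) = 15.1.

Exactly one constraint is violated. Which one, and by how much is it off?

Distance(T, D) = 15.1 — off by 8.20.

Z = (0.00, 0.00) ✓; ZB at 85.10° ✓; |ZB| = 19.90 ✓; ∠ZBG = 124.7° ✓; |BG| = 23.50 ✓; ∠(BG, GJ) = 90.00° ✓; |GJ| = 20.90 ✓; ∠GJL = 96.40° ✓; |JL| = 26.50 ✓; ∠JLT = 89.40° ✓; |LT| = 11.20 ✓; ∠LTD = 84.10° ✓; |TD| = 6.900 ✗.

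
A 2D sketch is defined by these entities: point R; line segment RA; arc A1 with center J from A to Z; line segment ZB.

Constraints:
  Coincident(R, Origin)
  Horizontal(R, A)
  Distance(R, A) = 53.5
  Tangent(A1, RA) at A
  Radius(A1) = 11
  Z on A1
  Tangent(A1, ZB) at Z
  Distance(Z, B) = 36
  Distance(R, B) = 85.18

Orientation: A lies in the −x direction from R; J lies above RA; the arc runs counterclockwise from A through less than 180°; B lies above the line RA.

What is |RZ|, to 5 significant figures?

50.211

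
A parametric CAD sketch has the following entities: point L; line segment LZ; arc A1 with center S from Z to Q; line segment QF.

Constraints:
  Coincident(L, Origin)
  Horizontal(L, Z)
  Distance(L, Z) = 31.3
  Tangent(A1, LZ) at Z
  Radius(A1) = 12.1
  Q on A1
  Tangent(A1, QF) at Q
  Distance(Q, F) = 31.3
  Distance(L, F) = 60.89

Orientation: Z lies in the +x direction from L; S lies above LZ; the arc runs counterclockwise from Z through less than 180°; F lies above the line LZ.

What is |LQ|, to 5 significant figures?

45.164

Checks: |SQ| = 12.10 ✓; ∠(SQ, QF) = 90.00° ✓; |QF| = 31.30 ✓; |LF| = 60.89 ✓.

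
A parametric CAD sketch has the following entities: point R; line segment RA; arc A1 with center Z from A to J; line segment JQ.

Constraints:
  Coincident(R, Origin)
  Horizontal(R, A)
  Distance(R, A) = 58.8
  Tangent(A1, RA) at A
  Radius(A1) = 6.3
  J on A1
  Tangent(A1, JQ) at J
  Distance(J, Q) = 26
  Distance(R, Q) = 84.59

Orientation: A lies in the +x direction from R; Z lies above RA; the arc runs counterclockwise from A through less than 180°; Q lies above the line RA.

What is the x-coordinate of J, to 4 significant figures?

62.96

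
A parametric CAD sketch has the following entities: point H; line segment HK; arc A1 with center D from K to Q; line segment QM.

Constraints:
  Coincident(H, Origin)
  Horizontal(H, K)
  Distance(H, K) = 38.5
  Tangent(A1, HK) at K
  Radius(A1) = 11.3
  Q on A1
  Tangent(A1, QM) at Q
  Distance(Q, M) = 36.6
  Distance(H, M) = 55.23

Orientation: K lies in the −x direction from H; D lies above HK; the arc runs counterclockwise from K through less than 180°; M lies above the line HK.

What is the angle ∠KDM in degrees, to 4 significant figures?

163.1°

H is at the origin; H and K share the same y with |HK| = 38.5 and K on the −x side, so K = (-38.50, 0.000). Since A1 is tangent to HK there, DK ⟂ HK, so D = K + (0, 11.3) = (-38.50, 11.30). Since DQ ⟂ QM (tangency), |DM| = √(11.3² + 36.6²) = 38.30 regardless of where Q sits on A1. So M lies on both circle(H, 55.23) and circle(D, 38.30); the above-HK intersection is M = (-27.39, 47.96). Q is the foot of the tangent from M: Q = (-27.20, 11.36).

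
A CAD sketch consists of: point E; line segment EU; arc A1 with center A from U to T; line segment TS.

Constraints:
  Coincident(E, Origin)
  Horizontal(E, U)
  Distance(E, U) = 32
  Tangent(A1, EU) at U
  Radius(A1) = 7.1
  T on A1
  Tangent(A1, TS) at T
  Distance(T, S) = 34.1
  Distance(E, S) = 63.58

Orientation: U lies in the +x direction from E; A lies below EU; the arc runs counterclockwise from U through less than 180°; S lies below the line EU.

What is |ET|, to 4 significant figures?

30.10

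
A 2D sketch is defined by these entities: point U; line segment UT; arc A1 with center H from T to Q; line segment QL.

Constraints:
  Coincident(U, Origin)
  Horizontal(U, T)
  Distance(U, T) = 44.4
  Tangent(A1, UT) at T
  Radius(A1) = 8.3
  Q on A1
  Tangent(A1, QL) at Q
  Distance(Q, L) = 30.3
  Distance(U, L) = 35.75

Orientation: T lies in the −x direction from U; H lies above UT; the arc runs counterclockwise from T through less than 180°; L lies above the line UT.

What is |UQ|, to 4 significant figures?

37.65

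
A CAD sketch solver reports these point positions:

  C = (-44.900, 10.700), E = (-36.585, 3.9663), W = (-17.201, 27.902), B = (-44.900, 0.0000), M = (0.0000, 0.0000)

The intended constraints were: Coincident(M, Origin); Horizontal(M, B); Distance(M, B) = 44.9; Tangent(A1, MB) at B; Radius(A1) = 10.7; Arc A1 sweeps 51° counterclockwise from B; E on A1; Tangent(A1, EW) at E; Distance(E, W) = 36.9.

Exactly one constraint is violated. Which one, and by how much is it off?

Distance(E, W) = 36.9 — off by 6.10.

M = (0.00, 0.00) ✓; M.y = 0.00, B.y = 0.00 ✓; |MB| = 44.90 ✓; ∠(CB, BM) = 90.00° ✓; |CB| = 10.70 ✓; bearing(C→E) − bearing(C→B) = 51.00° ✓; |CE| = 10.70 ✓; ∠(CE, EW) = 90.00° ✓; |EW| = 30.80 ✗.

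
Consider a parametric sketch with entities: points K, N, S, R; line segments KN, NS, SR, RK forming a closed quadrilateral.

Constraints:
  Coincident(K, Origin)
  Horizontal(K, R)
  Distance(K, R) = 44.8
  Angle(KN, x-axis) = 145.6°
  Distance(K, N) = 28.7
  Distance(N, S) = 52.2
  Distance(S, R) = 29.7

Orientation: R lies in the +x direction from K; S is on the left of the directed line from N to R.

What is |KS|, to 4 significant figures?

37.05

K is at the origin; KR is horizontal with |KR| = 44.8 and R in +x, so R = (44.8, 0). KN runs at 145.6° with |KN| = 28.7, so N = (-23.68, 16.21). S is determined by |NS| = 52.2 and |SR| = 29.7 together: it lies at the intersection of circle(N, 52.2) and circle(R, 29.7). With |NR| = 70.37, the foot of the radical line on NR is 48.28 from N and the perpendicular offset is √(52.2² − 48.28²) = 19.85. Taking the left-of-NR solution: S = (27.87, 24.40).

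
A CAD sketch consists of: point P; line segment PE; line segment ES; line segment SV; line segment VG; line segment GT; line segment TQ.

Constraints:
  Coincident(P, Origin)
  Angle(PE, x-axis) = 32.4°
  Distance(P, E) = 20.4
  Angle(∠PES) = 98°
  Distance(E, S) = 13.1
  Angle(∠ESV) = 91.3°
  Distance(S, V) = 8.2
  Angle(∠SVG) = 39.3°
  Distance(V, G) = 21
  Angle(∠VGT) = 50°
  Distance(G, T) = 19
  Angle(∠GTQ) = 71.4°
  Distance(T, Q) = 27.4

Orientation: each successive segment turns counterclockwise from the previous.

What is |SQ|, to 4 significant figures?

18.35

∠VGT = 50.0° gives GT at 113.8° from the x-axis; with |GT| = 19.0, T = (16.77, 31.17). ∠GTQ = 71.4° gives TQ at -137.6° from the x-axis; with |TQ| = 27.4, Q = (-3.465, 12.69). Then |SQ| = |Q − S| = 18.35.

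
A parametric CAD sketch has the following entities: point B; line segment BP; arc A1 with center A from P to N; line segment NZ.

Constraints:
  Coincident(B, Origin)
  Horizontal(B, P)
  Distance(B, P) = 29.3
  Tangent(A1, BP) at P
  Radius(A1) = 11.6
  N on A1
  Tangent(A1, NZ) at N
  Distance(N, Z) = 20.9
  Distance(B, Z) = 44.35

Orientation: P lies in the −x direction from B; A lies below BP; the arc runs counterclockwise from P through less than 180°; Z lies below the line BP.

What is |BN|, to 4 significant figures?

42.88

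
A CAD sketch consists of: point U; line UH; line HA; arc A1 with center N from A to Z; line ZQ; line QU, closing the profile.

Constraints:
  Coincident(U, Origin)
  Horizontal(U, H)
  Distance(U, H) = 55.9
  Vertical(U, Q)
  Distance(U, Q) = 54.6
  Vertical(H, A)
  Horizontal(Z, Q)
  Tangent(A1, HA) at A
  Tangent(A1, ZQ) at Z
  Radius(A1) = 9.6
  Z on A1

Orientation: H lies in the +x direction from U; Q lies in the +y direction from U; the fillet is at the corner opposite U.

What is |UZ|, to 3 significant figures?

71.6

The virtual corner opposite U is at (55.9, 54.6). The tangent condition forces NA to be normal to HA and tangency of A1 to ZQ means the radius NZ is perpendicular to ZQ, with radius 9.6, so the center N sits 9.6 in from both sides at N = (46.3, 45.0). That places the tangent points at A = (55.9, 45.0) on HA and Z = (46.3, 54.6) on ZQ. Then |UZ| = |Z − U| = 71.6.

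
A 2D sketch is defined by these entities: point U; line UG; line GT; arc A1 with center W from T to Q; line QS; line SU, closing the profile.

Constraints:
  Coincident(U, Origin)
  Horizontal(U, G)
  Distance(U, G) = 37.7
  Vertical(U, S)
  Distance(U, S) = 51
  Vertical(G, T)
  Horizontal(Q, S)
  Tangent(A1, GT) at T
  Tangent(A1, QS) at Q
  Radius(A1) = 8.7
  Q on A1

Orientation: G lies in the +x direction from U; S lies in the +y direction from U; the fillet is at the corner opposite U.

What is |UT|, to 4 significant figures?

56.66

U is at the origin; UG is horizontal with |UG| = 37.7 and G on the +x side, so G = (37.70, 0.000). US is vertical with |US| = 51.0 and S on the +y side, so S = (0.000, 51.00). The virtual corner opposite U is at (37.70, 51.00). Tangency of A1 to GT means the radius WT is perpendicular to GT and A1 meets QS tangentially, so WQ is at right angles to QS, with radius 8.7, so the center W sits 8.7 in from both sides at W = (29.00, 42.30). That places the tangent points at T = (37.70, 42.30) on GT and Q = (29.00, 51.00) on QS. Then |UT| = |T − U| = 56.66.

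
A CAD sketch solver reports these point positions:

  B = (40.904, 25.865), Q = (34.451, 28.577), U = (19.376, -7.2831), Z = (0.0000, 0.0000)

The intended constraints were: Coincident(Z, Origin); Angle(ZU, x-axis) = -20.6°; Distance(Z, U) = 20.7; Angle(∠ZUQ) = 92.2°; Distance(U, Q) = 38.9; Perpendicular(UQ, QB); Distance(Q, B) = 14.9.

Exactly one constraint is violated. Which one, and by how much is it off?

Distance(Q, B) = 14.9 — off by 7.90.

Z = (0.00, 0.00) ✓; ZU at -20.60° ✓; |ZU| = 20.70 ✓; ∠ZUQ = 92.20° ✓; |UQ| = 38.90 ✓; ∠(UQ, QB) = 89.99° ✓; |QB| = 7.000 ✗.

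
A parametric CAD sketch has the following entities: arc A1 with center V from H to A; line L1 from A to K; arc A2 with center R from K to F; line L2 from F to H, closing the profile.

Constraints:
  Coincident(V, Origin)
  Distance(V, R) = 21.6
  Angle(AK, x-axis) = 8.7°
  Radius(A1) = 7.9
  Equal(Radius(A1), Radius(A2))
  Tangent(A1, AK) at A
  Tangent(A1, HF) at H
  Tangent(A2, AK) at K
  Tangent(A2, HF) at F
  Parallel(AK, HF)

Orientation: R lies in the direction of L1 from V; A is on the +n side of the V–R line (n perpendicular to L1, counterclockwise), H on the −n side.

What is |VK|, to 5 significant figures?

22.999

The slot axis is L1's direction at 8.7°, so u = (cos 8.7°, sin 8.7°) = (0.98849, 0.15126) and n = (−sin 8.7°, cos 8.7°) = (-0.15126, 0.98849). V is at the origin and R lies 21.6 along u from V, so R = 21.6·u = (21.351, 3.2672). Tangency of A1 to both parallel lines with radius 7.9 puts A and H at V ± 7.9·n: A = (-1.1950, 7.8091), H = (1.1950, -7.8091). Equal radii place K and F the same way about R: K = R + 7.9·n = (20.157, 11.076), F = R − 7.9·n = (22.546, -4.5419). Then |VK| = |K − V| = 22.999.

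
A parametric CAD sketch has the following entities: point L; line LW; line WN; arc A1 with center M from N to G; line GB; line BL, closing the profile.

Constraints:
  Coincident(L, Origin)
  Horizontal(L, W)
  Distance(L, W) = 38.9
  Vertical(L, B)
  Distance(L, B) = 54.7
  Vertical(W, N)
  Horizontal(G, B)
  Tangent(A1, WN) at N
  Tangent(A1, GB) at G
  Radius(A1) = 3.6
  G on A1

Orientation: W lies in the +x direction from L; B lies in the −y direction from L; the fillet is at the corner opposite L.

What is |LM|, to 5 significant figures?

62.107

L is at the origin; L and W share the same y with |LW| = 38.9 and W on the +x side, so W = (38.900, 0.0000). L and B share the same x with |LB| = 54.7 and B on the −y side, so B = (0.0000, -54.700). The virtual corner opposite L is at (38.900, -54.700). A1 meets WN tangentially, so MN is at right angles to WN and the tangent condition forces MG to be normal to GB, with radius 3.6, so the center M sits 3.6 in from both sides at M = (35.300, -51.100). Then |LM| = |M − L| = 62.107.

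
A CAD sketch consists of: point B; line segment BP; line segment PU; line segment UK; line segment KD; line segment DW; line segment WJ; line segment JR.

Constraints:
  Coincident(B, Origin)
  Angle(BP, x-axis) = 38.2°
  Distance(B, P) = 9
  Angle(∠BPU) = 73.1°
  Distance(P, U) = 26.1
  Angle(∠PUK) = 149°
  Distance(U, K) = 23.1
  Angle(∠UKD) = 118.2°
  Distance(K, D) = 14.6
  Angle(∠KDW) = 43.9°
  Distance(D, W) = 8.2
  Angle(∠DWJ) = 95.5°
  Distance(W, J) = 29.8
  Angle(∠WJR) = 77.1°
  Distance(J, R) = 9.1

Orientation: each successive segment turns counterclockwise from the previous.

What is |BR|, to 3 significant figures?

62.8

B is at the origin; BP runs at 38.2° with length 9.0, so P = (7.07, 5.57). ∠BPU = 73.1° gives PU at 145° from the x-axis; with |PU| = 26.1, U = (-14.3, 20.5). ∠PUK = 149.0° gives UK at 176° from the x-axis; with |UK| = 23.1, K = (-37.4, 22.1). ∠UKD = 118.2° gives KD at -122° from the x-axis; with |KD| = 14.6, D = (-45.1, 9.70). ∠KDW = 43.9° gives DW at 14.0° from the x-axis; with |DW| = 8.2, W = (-37.2, 11.7). ∠DWJ = 95.5° gives WJ at 98.5° from the x-axis; with |WJ| = 29.8, J = (-41.6, 41.2). ∠WJR = 77.1° gives JR at -159° from the x-axis; with |JR| = 9.1, R = (-50.1, 37.8). Then |BR| = |R − B| = 62.8.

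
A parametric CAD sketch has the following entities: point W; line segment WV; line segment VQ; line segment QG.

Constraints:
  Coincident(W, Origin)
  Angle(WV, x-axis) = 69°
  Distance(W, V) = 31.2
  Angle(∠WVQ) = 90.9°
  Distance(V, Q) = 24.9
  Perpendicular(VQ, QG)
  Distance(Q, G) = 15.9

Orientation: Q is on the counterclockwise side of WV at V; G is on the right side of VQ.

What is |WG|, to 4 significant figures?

53.50

W is at the origin; WV runs at 69.0° with length 31.2, so V = 31.2·(cos 69.0°, sin 69.0°) = (11.18, 29.13). ∠WVQ = 90.9°, so VQ runs at 69.0° + (180° − 90.9°) = 158.1° from the x-axis; with |VQ| = 24.9, Q = V + 24.9·(cos 158.1°, sin 158.1°) = (-11.92, 38.42). The perpendicularity gives QG at right angles to VQ; with |QG| = 15.9 on the right of VQ, G = Q + 15.9·(0.3730, 0.9278) = (-5.992, 53.17). Then |WG| = |G − W| = 53.50.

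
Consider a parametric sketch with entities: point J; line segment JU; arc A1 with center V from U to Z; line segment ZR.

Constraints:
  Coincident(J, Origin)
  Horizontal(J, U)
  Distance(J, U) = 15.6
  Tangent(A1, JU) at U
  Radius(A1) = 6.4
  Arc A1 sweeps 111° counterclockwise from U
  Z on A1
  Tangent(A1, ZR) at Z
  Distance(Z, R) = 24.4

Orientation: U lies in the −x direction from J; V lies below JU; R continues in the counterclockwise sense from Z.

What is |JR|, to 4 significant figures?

33.99

J is at the origin; JU is horizontal with |JU| = 15.6 and U on the −x side, so U = (-15.60, 0.000). Since A1 is tangent to JU there, VU ⟂ JU, so V = U + (0, -6.4) = (-15.60, -6.400). On A1, U sits at bearing 90° from V; a 111° counterclockwise sweep puts Z at bearing 201°, so Z = V + 6.4·(cos 201°, sin 201°) = (-21.57, -8.694). Tangency of A1 to ZR means the radius VZ is perpendicular to ZR, so ZR runs along (−sin 201°, cos 201°); with |ZR| = 24.4, R = (-12.83, -31.47). Then |JR| = |R − J| = 33.99.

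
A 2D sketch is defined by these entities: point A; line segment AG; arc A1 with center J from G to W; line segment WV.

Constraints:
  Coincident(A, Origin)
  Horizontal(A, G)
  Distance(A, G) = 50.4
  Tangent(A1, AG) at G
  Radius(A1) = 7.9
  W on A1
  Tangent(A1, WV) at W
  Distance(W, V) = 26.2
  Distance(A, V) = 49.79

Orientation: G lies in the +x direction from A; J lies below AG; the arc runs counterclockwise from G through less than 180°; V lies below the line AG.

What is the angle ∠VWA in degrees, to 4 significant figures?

88.31°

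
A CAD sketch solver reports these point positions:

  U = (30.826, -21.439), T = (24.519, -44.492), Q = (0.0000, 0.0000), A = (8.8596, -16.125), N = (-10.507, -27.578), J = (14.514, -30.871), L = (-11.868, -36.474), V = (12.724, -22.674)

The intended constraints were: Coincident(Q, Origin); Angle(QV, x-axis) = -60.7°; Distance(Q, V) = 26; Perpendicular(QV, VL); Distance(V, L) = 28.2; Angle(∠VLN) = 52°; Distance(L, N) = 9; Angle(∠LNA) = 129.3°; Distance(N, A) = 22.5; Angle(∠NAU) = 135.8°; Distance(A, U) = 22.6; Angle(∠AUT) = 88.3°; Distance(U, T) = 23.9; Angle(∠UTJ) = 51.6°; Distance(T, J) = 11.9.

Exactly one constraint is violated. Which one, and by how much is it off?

Distance(T, J) = 11.9 — off by 5.00.

Q = (0.00, 0.00) ✓; QV at -60.70° ✓; |QV| = 26.00 ✓; ∠(QV, VL) = 90.00° ✓; |VL| = 28.20 ✓; ∠VLN = 52.00° ✓; |LN| = 9.000 ✓; ∠LNA = 129.3° ✓; |NA| = 22.50 ✓; ∠NAU = 135.8° ✓; |AU| = 22.60 ✓; ∠AUT = 88.30° ✓; |UT| = 23.90 ✓; ∠UTJ = 51.60° ✓; |TJ| = 16.90 ✗.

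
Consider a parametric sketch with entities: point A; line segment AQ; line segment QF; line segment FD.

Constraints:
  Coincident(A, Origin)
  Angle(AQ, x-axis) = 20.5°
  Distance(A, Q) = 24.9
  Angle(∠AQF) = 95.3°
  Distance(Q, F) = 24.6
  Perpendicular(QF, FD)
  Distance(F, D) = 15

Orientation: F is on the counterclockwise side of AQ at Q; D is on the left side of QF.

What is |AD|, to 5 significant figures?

28.627

A is at the origin; AQ runs at 20.5° with length 24.9, so Q = 24.9·(cos 20.5°, sin 20.5°) = (23.323, 8.7202). ∠AQF = 95.3°, so QF runs at 20.5° + (180° − 95.3°) = 105.20° from the x-axis; with |QF| = 24.6, F = Q + 24.6·(cos 105.20°, sin 105.20°) = (16.873, 32.460). QF ⟂ FD; with |FD| = 15.0 on the left of QF, D = F + 15.0·(-0.96502, -0.26219) = (2.3980, 28.527). Then |AD| = |D − A| = 28.627.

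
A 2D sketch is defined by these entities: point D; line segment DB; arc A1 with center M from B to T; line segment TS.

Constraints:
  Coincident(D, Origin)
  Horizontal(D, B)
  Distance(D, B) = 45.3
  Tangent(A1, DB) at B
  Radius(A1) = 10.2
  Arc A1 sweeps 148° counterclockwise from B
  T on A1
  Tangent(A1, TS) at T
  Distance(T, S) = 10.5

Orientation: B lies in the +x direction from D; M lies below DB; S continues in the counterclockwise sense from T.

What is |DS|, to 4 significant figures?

54.57

D is at the origin; D and B share the same y with |DB| = 45.3 and B on the +x side, so B = (45.30, 0.000). The tangent condition forces MB to be normal to DB, so M = B + (0, -10.2) = (45.30, -10.20). On A1, B sits at bearing 90° from M; a 148° counterclockwise sweep puts T at bearing 238°, so T = M + 10.2·(cos 238°, sin 238°) = (39.89, -18.85). The tangent condition forces MT to be normal to TS, so TS runs along (−sin 238°, cos 238°); with |TS| = 10.5, S = (48.80, -24.41). Then |DS| = |S − D| = 54.57.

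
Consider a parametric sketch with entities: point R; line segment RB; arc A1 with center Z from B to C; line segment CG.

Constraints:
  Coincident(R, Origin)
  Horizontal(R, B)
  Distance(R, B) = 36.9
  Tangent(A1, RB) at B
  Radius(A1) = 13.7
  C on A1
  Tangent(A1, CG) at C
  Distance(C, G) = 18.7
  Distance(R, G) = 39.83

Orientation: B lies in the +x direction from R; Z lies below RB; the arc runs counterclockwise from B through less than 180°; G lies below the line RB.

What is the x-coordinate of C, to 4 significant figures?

23.20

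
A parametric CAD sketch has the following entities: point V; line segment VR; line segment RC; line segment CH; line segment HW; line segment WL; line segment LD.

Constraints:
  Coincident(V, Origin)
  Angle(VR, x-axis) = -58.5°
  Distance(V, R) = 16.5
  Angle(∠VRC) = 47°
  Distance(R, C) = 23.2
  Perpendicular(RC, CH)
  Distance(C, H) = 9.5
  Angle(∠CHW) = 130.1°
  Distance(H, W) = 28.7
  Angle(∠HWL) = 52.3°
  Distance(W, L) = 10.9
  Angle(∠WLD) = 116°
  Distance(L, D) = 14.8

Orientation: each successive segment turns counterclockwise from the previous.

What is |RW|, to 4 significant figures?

28.01

V is at the origin; VR runs at -58.5° with length 16.5, so R = (8.621, -14.07). ∠VRC = 47.0° gives RC at 74.50° from the x-axis; with |RC| = 23.2, C = (14.82, 8.288). RC is perpendicular to CH, so CH runs at 164.5°; with |CH| = 9.5, H = (5.667, 10.83). ∠CHW = 130.1° gives HW at -145.6° from the x-axis; with |HW| = 28.7, W = (-18.01, -5.388). Then |RW| = |W − R| = 28.01.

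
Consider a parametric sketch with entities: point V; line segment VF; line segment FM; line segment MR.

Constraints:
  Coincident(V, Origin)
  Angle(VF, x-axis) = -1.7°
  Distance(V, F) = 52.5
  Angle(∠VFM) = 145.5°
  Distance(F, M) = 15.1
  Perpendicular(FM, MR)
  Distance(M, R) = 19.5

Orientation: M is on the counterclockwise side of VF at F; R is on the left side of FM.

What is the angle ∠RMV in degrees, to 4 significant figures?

63.00°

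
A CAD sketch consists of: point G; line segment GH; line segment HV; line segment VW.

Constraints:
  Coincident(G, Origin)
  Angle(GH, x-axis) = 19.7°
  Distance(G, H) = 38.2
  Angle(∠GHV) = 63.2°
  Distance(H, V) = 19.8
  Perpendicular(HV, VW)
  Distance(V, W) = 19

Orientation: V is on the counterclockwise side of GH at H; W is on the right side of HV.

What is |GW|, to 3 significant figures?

53.2

∠GHV = 63.2°, so HV runs at 19.7° + (180° − 63.2°) = 136° from the x-axis; with |HV| = 19.8, V = H + 19.8·(cos 136°, sin 136°) = (21.6, 26.5). The perpendicularity gives VW at right angles to HV; with |VW| = 19.0 on the right of HV, W = V + 19.0·(0.688, 0.725) = (34.7, 40.3). Then |GW| = |W − G| = 53.2.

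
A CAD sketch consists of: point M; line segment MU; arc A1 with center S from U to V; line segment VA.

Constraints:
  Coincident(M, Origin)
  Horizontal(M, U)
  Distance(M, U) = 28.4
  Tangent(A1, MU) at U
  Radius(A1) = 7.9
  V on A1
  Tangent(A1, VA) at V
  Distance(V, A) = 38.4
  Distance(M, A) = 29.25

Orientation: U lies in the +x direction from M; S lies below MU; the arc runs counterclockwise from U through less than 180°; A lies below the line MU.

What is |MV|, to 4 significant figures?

23.02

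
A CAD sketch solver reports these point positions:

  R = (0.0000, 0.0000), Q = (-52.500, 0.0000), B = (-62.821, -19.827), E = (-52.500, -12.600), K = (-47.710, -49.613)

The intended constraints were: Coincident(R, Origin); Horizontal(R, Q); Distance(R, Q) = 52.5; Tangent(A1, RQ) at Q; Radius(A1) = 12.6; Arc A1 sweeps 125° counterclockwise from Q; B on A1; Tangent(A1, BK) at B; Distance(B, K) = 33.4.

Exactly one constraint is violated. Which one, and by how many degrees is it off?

Tangent(A1, BK) at B — off by 8.10°.

R = (0.00, 0.00) ✓; R.y = 0.00, Q.y = 0.00 ✓; |RQ| = 52.50 ✓; ∠(EQ, QR) = 90.00° ✓; |EQ| = 12.60 ✓; bearing(E→B) − bearing(E→Q) = 125.0° ✓; |EB| = 12.60 ✓; ∠(EB, BK) = 98.10° ✗; |BK| = 33.40 ✓.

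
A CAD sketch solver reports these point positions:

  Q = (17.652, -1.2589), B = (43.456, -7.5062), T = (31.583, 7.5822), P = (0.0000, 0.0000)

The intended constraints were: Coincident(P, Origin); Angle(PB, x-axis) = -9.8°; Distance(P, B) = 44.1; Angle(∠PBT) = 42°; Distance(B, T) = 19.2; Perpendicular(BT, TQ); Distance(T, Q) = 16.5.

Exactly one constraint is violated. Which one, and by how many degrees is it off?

Perpendicular(BT, TQ) — off by 5.80°.

P = (0.00, 0.00) ✓; PB at -9.800° ✓; |PB| = 44.10 ✓; ∠PBT = 42.00° ✓; |BT| = 19.20 ✓; ∠(BT, TQ) = 84.20° ✗; |TQ| = 16.50 ✓.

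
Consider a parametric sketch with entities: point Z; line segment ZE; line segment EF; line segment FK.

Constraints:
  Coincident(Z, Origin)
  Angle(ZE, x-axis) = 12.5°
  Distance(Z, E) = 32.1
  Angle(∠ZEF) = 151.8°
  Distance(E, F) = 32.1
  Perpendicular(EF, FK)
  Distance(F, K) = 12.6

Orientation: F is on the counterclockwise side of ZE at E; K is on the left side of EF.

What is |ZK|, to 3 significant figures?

60.4

Z is at the origin; ZE runs at 12.5° with length 32.1, so E = 32.1·(cos 12.5°, sin 12.5°) = (31.3, 6.95). ∠ZEF = 151.8°, so EF runs at 12.5° + (180° − 151.8°) = 40.7° from the x-axis; with |EF| = 32.1, F = E + 32.1·(cos 40.7°, sin 40.7°) = (55.7, 27.9). EF ⟂ FK; with |FK| = 12.6 on the left of EF, K = F + 12.6·(-0.652, 0.758) = (47.5, 37.4). Then |ZK| = |K − Z| = 60.4.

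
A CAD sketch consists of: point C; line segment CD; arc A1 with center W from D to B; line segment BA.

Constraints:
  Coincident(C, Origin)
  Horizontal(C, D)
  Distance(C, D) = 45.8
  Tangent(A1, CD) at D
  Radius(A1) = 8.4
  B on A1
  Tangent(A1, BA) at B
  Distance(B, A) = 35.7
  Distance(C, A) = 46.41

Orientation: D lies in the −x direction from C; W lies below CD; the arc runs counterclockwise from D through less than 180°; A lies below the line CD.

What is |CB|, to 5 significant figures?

53.535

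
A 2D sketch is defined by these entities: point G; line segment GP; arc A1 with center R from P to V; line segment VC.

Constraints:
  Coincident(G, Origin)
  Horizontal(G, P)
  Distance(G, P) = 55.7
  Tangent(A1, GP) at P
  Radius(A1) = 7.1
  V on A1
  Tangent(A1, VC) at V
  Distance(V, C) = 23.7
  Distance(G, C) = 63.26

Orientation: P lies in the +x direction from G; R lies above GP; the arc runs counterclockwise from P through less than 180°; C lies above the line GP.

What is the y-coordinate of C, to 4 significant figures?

31.82

Checks: G = (0.00, 0.00) ✓; |RV| = 7.100 ✓; ∠(RV, VC) = 90.00° ✓; |VC| = 23.70 ✓; |GC| = 63.26 ✓.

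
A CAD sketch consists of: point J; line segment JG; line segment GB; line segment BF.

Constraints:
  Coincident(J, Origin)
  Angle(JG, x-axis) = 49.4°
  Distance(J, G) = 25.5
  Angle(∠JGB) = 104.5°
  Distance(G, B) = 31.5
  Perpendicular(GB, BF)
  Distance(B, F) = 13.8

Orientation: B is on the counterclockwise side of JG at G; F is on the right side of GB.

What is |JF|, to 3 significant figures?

54.0

J is at the origin; JG runs at 49.4° with length 25.5, so G = 25.5·(cos 49.4°, sin 49.4°) = (16.6, 19.4). ∠JGB = 104.5°, so GB runs at 49.4° + (180° − 104.5°) = 125° from the x-axis; with |GB| = 31.5, B = G + 31.5·(cos 125°, sin 125°) = (-1.43, 45.2). The perpendicularity gives BF at right angles to GB; with |BF| = 13.8 on the right of GB, F = B + 13.8·(0.820, 0.572) = (9.89, 53.1). Then |JF| = |F − J| = 54.0.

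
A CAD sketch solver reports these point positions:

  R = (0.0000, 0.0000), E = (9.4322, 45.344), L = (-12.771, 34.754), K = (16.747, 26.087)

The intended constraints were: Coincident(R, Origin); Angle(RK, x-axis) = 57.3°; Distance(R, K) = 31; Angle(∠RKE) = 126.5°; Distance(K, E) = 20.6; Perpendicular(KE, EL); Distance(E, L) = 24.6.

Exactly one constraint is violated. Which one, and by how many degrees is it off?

Perpendicular(KE, EL) — off by 4.70°.

R = (0.00, 0.00) ✓; RK at 57.30° ✓; |RK| = 31.00 ✓; ∠RKE = 126.5° ✓; |KE| = 20.60 ✓; ∠(KE, EL) = 94.70° ✗; |EL| = 24.60 ✓.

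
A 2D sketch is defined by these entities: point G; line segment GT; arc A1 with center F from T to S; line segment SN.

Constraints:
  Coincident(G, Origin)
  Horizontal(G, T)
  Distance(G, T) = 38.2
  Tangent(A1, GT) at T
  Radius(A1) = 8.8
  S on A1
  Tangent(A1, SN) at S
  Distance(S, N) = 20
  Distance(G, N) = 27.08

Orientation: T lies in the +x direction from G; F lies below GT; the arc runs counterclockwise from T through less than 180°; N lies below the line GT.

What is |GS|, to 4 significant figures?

31.42

G is at the origin; G and T share the same y with |GT| = 38.2 and T on the +x side, so T = (38.20, 0.000). The tangent condition forces FT to be normal to GT, so F = T + (0, -8.8) = (38.20, -8.800). Since FS ⟂ SN (tangency), |FN| = √(8.8² + 20.0²) = 21.85 regardless of where S sits on A1. So N lies on both circle(G, 27.08) and circle(F, 21.85); the below-GT intersection is N = (19.02, -19.27). S is the foot of the tangent from N: S = (31.23, -3.429).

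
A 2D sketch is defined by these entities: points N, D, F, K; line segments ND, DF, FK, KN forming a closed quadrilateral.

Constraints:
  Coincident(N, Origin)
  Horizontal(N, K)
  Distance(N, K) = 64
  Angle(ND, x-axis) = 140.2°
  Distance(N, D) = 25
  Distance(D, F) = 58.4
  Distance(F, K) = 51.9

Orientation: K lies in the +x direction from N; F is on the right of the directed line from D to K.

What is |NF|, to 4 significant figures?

33.84

Checks: |DF| = 58.40 ✓; |FK| = 51.90 ✓.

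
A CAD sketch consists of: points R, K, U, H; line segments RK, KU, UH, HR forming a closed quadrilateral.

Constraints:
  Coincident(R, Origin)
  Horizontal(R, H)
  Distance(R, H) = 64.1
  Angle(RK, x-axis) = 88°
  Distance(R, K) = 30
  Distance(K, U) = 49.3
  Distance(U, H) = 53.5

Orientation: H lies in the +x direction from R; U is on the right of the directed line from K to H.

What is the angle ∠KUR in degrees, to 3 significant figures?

22.8°

R is at the origin; RH is horizontal with |RH| = 64.1 and H in +x, so H = (64.1, 0). RK runs at 88.0° with |RK| = 30.0, so K = (1.05, 30.0). U is determined by |KU| = 49.3 and |UH| = 53.5 together: it lies at the intersection of circle(K, 49.3) and circle(H, 53.5). With |KH| = 69.8, the foot of the radical line on KH is 31.8 from K and the perpendicular offset is √(49.3² − 31.8²) = 37.7. Taking the right-of-KH solution: U = (13.6, -17.7).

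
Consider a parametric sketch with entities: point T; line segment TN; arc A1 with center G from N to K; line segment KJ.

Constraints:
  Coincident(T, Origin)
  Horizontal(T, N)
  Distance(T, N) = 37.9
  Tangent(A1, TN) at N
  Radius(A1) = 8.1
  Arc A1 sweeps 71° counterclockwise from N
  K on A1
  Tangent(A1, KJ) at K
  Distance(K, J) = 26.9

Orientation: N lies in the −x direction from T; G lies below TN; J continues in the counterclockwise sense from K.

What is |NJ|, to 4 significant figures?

34.99

On A1, N sits at bearing 90° from G; a 71° counterclockwise sweep puts K at bearing 161°, so K = G + 8.1·(cos 161°, sin 161°) = (-45.56, -5.463). Tangency of A1 to KJ means the radius GK is perpendicular to KJ, so KJ runs along (−sin 161°, cos 161°); with |KJ| = 26.9, J = (-54.32, -30.90). Then |NJ| = |J − N| = 34.99.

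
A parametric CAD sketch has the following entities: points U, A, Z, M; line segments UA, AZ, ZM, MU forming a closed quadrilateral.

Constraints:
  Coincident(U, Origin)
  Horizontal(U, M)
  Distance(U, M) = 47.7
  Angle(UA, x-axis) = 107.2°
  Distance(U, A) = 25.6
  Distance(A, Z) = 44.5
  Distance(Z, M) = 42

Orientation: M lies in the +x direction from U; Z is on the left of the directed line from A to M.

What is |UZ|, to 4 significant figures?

52.46

Checks: |AZ| = 44.50 ✓; |ZM| = 42.00 ✓.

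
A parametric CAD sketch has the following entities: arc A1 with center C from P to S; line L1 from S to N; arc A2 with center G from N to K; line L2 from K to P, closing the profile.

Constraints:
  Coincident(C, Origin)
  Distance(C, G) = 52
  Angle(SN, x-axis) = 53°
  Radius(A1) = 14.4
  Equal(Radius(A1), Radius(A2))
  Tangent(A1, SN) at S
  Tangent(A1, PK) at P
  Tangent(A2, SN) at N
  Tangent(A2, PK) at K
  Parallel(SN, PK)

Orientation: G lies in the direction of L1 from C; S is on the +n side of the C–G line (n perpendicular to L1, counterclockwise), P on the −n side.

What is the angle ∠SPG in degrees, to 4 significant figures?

74.52°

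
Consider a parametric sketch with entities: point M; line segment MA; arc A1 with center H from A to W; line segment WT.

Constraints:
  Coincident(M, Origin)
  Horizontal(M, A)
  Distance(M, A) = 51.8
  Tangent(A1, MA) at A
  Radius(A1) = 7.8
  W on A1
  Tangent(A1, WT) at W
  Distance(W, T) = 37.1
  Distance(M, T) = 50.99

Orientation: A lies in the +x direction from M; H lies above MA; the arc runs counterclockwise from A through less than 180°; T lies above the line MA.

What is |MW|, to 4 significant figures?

58.92

Checks: ∠(HA, AM) = 90.00° ✓; |HW| = 7.800 ✓; ∠(HW, WT) = 90.00° ✓; |WT| = 37.10 ✓; |MT| = 50.99 ✓.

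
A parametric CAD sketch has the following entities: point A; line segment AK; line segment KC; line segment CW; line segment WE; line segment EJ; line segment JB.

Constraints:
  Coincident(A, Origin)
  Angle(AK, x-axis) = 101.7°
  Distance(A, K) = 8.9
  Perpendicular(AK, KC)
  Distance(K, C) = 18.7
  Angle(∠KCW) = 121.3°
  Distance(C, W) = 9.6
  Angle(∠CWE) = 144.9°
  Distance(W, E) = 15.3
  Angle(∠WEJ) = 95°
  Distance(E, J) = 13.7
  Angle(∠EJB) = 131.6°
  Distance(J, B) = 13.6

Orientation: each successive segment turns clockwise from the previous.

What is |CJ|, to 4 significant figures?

25.67

∠CWE = 144.9° gives WE at -82.10° from the x-axis; with |WE| = 15.3, E = (25.16, -9.669). ∠WEJ = 95.0° gives EJ at -167.1° from the x-axis; with |EJ| = 13.7, J = (11.80, -12.73). Then |CJ| = |J − C| = 25.67.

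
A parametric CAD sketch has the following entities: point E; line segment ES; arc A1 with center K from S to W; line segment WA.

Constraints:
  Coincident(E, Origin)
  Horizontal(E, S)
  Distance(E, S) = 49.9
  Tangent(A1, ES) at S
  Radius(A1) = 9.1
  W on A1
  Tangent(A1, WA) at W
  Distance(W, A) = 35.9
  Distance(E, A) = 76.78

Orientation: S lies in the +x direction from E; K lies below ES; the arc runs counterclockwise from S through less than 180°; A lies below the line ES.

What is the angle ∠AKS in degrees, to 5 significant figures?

159.06°

Checks: ∠(KS, SE) = 90.00° ✓; |KS| = 9.100 ✓; |KW| = 9.100 ✓; ∠(KW, WA) = 90.00° ✓; |WA| = 35.90 ✓; |EA| = 76.78 ✓.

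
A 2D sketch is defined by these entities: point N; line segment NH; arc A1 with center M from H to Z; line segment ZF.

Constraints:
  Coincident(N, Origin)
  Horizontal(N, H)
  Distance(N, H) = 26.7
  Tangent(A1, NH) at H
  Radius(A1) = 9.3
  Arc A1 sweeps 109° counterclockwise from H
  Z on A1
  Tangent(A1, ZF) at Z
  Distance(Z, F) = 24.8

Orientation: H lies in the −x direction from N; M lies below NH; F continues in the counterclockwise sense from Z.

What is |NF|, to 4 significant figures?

45.08

On A1, H sits at bearing 90° from M; a 109° counterclockwise sweep puts Z at bearing 199°, so Z = M + 9.3·(cos 199°, sin 199°) = (-35.49, -12.33). Since A1 is tangent to ZF there, MZ ⟂ ZF, so ZF runs along (−sin 199°, cos 199°); with |ZF| = 24.8, F = (-27.42, -35.78). Then |NF| = |F − N| = 45.08.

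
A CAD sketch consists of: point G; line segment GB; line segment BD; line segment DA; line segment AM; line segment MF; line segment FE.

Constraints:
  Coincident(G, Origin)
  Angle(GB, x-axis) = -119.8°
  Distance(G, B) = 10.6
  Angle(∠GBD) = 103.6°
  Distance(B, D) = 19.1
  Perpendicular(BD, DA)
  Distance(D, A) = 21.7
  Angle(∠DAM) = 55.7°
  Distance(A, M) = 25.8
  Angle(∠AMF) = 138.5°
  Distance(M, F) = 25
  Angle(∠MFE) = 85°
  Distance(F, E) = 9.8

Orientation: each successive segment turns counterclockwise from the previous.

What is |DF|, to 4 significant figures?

32.32

G is at the origin; GB runs at -119.8° with length 10.6, so B = (-5.268, -9.198). ∠GBD = 103.6° gives BD at -43.40° from the x-axis; with |BD| = 19.1, D = (8.610, -22.32). BD ⟂ DA, so DA runs at 46.60°; with |DA| = 21.7, A = (23.52, -6.555). ∠DAM = 55.7° gives AM at 170.9° from the x-axis; with |AM| = 25.8, M = (-1.956, -2.475). ∠AMF = 138.5° gives MF at -147.6° from the x-axis; with |MF| = 25.0, F = (-23.06, -15.87). Then |DF| = |F − D| = 32.32.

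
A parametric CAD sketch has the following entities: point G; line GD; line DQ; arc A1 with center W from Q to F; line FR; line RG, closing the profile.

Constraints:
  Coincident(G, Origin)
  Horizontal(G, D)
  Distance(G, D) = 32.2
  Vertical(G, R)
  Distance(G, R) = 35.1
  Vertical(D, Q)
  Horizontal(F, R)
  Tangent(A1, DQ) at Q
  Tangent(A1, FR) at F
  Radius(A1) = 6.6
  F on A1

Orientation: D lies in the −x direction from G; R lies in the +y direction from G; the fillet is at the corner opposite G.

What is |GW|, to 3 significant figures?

38.3

G is at the origin; GD is horizontal with |GD| = 32.2 and D on the −x side, so D = (-32.2, 0.00). GR is vertical with |GR| = 35.1 and R on the +y side, so R = (0.00, 35.1). The virtual corner opposite G is at (-32.2, 35.1). A1 meets DQ tangentially, so WQ is at right angles to DQ and the tangent condition forces WF to be normal to FR, with radius 6.6, so the center W sits 6.6 in from both sides at W = (-25.6, 28.5). Then |GW| = |W − G| = 38.3.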